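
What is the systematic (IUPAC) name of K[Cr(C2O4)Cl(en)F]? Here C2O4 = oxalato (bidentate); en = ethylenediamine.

The 1 potassium counter-ion carries a total charge of +1, so each complex ion is 1−.
Ligand charges: 1×chloro (-1 each), 1×oxalato (-2 each), 1×ethylenediamine (neutral), 1×fluoro (-1 each); total -4. So Cr + (-4) = 1−, giving Cr = +3.
Ligands are named alphabetically: chloro before ethylenediamine before fluoro before oxalato.
The complex ion is anionic, so chromium takes the -ate form chromate(III).

potassium chloro(ethylenediamine)fluorooxalatochromate(III)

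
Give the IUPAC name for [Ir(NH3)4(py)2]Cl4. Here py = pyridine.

The 4 chloride counter-ions carry a total charge of -4, so each complex ion is 4+.
Ligand charges: 4×ammine (neutral), 2×pyridine (neutral); total 0. So Ir + (0) = 4+, giving Ir = +4.
Ligands are named alphabetically: ammine before pyridine.

tetraamminebis(pyridine)iridium(IV) chloride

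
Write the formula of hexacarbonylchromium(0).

[Cr(CO)6]

Ligands: 6 carbonyl (CO, neutral). Ligand charge sum = 0.
With Cr in oxidation state 0, the complex ion is [Cr...].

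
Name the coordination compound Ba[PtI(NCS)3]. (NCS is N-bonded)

The 1 barium counter-ion carries a total charge of +2, so each complex ion is 2−.
Ligand charges: 1×iodo (-1 each), 3×isothiocyanato (-1 each); total -4. So Pt + (-4) = 2−, giving Pt = +2.
The complex ion is anionic, so platinum takes the -ate form platinate(II).

barium iodotriisothiocyanatoplatinate(II)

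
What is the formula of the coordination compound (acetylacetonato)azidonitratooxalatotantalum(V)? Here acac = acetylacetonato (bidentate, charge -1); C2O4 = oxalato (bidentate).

Ligands: 1 acetylacetonato (acac, -1), 1 azido (N3, -1), 1 nitrato (NO3, -1), 1 oxalato (C2O4, -2). Ligand charge sum = -5.
With Ta in oxidation state +5, the complex ion is [Ta...].

[Ta(acac)(C2O4)(N3)(NO3)]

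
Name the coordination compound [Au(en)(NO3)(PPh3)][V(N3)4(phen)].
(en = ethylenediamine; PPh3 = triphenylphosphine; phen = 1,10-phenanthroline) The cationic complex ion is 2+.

Both ions are complex: the cation is named first with the plain metal name, the anion second with the -ate form; each ion's ligands are alphabetised independently.
The complex cation is given as 2+; its ligand charges sum to -1, so Au = +3.
A 1:1 salt means the anion carries the equal and opposite charge, 2−.
Anion: ligand charges sum to -4; for the ion to be 2−, V = +2.

(ethylenediamine)nitrato(triphenylphosphine)gold(III) tetraazido(1,10-phenanthroline)vanadate(II)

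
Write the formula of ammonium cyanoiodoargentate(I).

NH4[Ag(CN)I]

Ligands: 1 iodo (I, -1), 1 cyano (CN, -1). Ligand charge sum = -2.
Charge balance with ammonium (+1) requires 1 complex ion per 1 ammonium.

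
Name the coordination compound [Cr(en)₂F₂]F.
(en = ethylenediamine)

The 1 fluoride counter-ion carries a total charge of -1, so each complex ion is 1+.
Ligand charges: 2×fluoro (-1 each), 2×ethylenediamine (neutral); total -2. So Cr + (-2) = 1+, giving Cr = +3.
Ligands are named alphabetically: ethylenediamine before fluoro.

bis(ethylenediamine)difluorochromium(III) fluoride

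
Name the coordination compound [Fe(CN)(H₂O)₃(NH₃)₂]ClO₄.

diamminetriaquacyanoiron(II) perchlorate

The 1 perchlorate counter-ion carries a total charge of -1, so each complex ion is 1+.
Ligand charges: 1×cyano (-1 each), 3×aqua (neutral), 2×ammine (neutral); total -1. So Fe + (-1) = 1+, giving Fe = +2.
Ligands are named alphabetically: ammine before aqua before cyano.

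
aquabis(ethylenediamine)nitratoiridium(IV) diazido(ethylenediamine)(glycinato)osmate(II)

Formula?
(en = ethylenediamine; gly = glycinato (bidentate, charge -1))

Cation [Ir…]: ligand charges -1, Ir(IV) ⇒ ion charge 3+.
Anion [Os…]: ligand charges -3, Os(II) ⇒ ion charge 1−.
One 3+ cation requires 3 of the 1− anion.

[Ir(en)2(H2O)(NO3)][Os(en)(gly)(N3)2]3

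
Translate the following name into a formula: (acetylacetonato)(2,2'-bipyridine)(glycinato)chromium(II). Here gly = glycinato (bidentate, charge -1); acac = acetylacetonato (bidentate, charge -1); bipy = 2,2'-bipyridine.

Ligands: 1 glycinato (gly, -1), 1 acetylacetonato (acac, -1), 1 2,2'-bipyridine (bipy, neutral). Ligand charge sum = -2.
With Cr in oxidation state +2, the complex ion is [Cr...].

[Cr(acac)(bipy)(gly)]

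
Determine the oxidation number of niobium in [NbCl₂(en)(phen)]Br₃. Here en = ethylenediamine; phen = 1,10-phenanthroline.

3 bromide outside the brackets (-1 each) → the complex ion is 3+.
Ligand charges: 2×Cl = -2; 1×en neutral; 1×phen neutral; sum -2.
Nb + (-2) = 3+ ⇒ Nb is +5.

+5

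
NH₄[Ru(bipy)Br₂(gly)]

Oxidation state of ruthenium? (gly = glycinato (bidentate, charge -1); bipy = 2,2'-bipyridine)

+2

1 ammonium outside the brackets (+1 each) → the complex ion is 1−.
Ligand charges: 1×gly = -1; 1×bipy neutral; 2×Br = -2; sum -3.
Ru + (-3) = 1− ⇒ Ru is +2.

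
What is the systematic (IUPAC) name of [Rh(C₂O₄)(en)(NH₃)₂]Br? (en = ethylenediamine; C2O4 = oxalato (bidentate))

diammine(ethylenediamine)oxalatorhodium(III) bromide

The 1 bromide counter-ion carries a total charge of -1, so each complex ion is 1+.
Ligand charges: 1×ethylenediamine (neutral), 2×ammine (neutral), 1×oxalato (-2 each); total -2. So Rh + (-2) = 1+, giving Rh = +3.
Ligands are named alphabetically: ammine before ethylenediamine before oxalato.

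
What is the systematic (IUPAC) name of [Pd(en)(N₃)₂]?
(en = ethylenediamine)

There is no counter-ion, so the complex is neutral overall.
Ligand charges: 1×ethylenediamine (neutral), 2×azido (-1 each); total -2. So Pd + (-2) = 0, giving Pd = +2.
Ligands are named alphabetically: azido before ethylenediamine.

diazido(ethylenediamine)palladium(II)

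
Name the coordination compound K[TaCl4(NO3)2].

potassium tetrachlorodinitratotantalate(V)

The 1 potassium counter-ion carries a total charge of +1, so each complex ion is 1−.
Ligand charges: 4×chloro (-1 each), 2×nitrato (-1 each); total -6. So Ta + (-6) = 1−, giving Ta = +5.
The complex ion is anionic, so tantalum takes the -ate form tantalate(V).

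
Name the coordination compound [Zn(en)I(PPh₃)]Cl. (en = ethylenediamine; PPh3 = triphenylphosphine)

(ethylenediamine)iodo(triphenylphosphine)zinc(II) chloride

The 1 chloride counter-ion carries a total charge of -1, so each complex ion is 1+.
Ligand charges: 1×ethylenediamine (neutral), 1×iodo (-1 each), 1×triphenylphosphine (neutral); total -1. So Zn + (-1) = 1+, giving Zn = +2.
Ligands are named alphabetically: ethylenediamine before iodo before triphenylphosphine.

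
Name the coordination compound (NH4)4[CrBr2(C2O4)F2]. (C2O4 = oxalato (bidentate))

ammonium dibromodifluorooxalatochromate(II)

The 4 ammonium counter-ions carry a total charge of +4, so each complex ion is 4−.
Ligand charges: 1×oxalato (-2 each), 2×fluoro (-1 each), 2×bromo (-1 each); total -6. So Cr + (-6) = 4−, giving Cr = +2.
The complex ion is anionic, so chromium takes the -ate form chromate(II).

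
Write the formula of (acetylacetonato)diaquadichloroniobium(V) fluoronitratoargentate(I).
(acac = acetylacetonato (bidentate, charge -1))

Cation [Nb…]: ligand charges -3, Nb(V) ⇒ ion charge 2+.
Anion [Ag…]: ligand charges -2, Ag(I) ⇒ ion charge 1−.
One 2+ cation requires 2 of the 1− anion.

[Nb(acac)Cl2(H2O)2][AgF(NO3)]2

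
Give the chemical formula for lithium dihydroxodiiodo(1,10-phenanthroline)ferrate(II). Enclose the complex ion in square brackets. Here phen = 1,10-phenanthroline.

Ligands: 2 iodo (I, -1), 2 hydroxo (OH, -1), 1 1,10-phenanthroline (phen, neutral). Ligand charge sum = -4.
Charge balance with lithium (+1) requires 1 complex ion per 2 lithium.

Li2[FeI2(OH)2(phen)]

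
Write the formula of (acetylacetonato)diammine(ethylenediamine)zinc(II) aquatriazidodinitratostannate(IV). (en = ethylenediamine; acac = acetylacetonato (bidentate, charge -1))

[Zn(acac)(en)(NH3)2][Sn(H2O)(N3)3(NO3)2]

Cation [Zn…]: ligand charges -1, Zn(II) ⇒ ion charge 1+.
Anion [Sn…]: ligand charges -5, Sn(IV) ⇒ ion charge 1−.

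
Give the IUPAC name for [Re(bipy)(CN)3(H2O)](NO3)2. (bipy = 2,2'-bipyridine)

The 2 nitrate counter-ions carry a total charge of -2, so each complex ion is 2+.
Ligand charges: 1×2,2'-bipyridine (neutral), 1×aqua (neutral), 3×cyano (-1 each); total -3. So Re + (-3) = 2+, giving Re = +5.
Ligands are named alphabetically: aqua before bipyridine before cyano.

aqua(2,2'-bipyridine)tricyanorhenium(V) nitrate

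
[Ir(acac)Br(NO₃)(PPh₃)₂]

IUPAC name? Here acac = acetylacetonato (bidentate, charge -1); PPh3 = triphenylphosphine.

There is no counter-ion, so the complex is neutral overall.
Ligand charges: 1×acetylacetonato (-1 each), 2×triphenylphosphine (neutral), 1×nitrato (-1 each), 1×bromo (-1 each); total -3. So Ir + (-3) = 0, giving Ir = +3.
Ligands are named alphabetically: acetylacetonato before bromo before nitrato before triphenylphosphine.

(acetylacetonato)bromonitratobis(triphenylphosphine)iridium(III)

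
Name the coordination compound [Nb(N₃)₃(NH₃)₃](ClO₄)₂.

The 2 perchlorate counter-ions carry a total charge of -2, so each complex ion is 2+.
Ligand charges: 3×azido (-1 each), 3×ammine (neutral); total -3. So Nb + (-3) = 2+, giving Nb = +5.
Ligands are named alphabetically: ammine before azido.

triamminetriazidoniobium(V) perchlorate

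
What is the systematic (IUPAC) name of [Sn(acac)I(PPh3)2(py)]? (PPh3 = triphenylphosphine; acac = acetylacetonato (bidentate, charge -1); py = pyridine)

(acetylacetonato)iodo(pyridine)bis(triphenylphosphine)tin(II)

There is no counter-ion, so the complex is neutral overall.
Ligand charges: 1×iodo (-1 each), 2×triphenylphosphine (neutral), 1×acetylacetonato (-1 each), 1×pyridine (neutral); total -2. So Sn + (-2) = 0, giving Sn = +2.
Ligands are named alphabetically: acetylacetonato before iodo before pyridine before triphenylphosphine.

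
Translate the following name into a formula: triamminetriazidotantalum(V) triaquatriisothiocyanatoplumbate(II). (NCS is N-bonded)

Cation [Ta…]: ligand charges -3, Ta(V) ⇒ ion charge 2+.
Anion [Pb…]: ligand charges -3, Pb(II) ⇒ ion charge 1−.

[Ta(N3)3(NH3)3][Pb(H2O)3(NCS)3]2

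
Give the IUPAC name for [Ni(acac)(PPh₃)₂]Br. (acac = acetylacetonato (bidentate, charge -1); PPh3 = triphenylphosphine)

(acetylacetonato)bis(triphenylphosphine)nickel(II) bromide

The 1 bromide counter-ion carries a total charge of -1, so each complex ion is 1+.
Ligand charges: 1×acetylacetonato (-1 each), 2×triphenylphosphine (neutral); total -1. So Ni + (-1) = 1+, giving Ni = +2.
Ligands are named alphabetically: acetylacetonato before triphenylphosphine.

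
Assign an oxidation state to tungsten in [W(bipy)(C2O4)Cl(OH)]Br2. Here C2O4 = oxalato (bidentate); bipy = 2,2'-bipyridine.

2 bromide outside the brackets (-1 each) → the complex ion is 2+.
Ligand charges: 1×Cl = -1; 1×OH = -1; 1×C2O4 = -2; 1×bipy neutral; sum -4.
W + (-4) = 2+ ⇒ W is +6.

+6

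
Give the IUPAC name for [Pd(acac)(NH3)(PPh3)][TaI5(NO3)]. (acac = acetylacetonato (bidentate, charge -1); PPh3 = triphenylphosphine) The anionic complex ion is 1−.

Both ions are complex: the cation is named first with the plain metal name, the anion second with the -ate form; each ion's ligands are alphabetised independently.
The complex anion is given as 1−; its ligand charges sum to -6, so Ta = +5.
A 1:1 salt means the cation carries the equal and opposite charge, 1+.
Cation: ligand charges sum to -1; for the ion to be 1+, Pd = +2.

(acetylacetonato)ammine(triphenylphosphine)palladium(II) pentaiodonitratotantalate(V)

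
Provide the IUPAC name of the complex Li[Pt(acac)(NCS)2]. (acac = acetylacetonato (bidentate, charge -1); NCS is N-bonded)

The 1 lithium counter-ion carries a total charge of +1, so each complex ion is 1−.
Ligand charges: 1×acetylacetonato (-1 each), 2×isothiocyanato (-1 each); total -3. So Pt + (-3) = 1−, giving Pt = +2.
Ligands are named alphabetically: acetylacetonato before isothiocyanato.
The complex ion is anionic, so platinum takes the -ate form platinate(II).

lithium (acetylacetonato)diisothiocyanatoplatinate(II)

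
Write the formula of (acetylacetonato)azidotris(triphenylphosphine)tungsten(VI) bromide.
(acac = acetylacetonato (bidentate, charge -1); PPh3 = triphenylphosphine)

[W(acac)(N3)(PPh3)3]Br4

Ligands: 1 acetylacetonato (acac, -1), 1 azido (N3, -1), 3 triphenylphosphine (PPh3, neutral). Ligand charge sum = -2.
Charge balance with bromide (-1) requires 1 complex ion per 4 bromide.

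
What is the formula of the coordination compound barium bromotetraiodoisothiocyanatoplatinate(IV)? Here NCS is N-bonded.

Ligands: 1 isothiocyanato (NCS, -1), 1 bromo (Br, -1), 4 iodo (I, -1). Ligand charge sum = -6.
With Pt in oxidation state +4, the complex ion is [Pt...]^2−.
Charge balance with barium (+2) requires 1 complex ion per 1 barium.

Ba[PtBrI4(NCS)]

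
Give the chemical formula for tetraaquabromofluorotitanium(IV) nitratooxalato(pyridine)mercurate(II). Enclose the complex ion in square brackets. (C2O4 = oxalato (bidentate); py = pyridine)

Cation [Ti…]: ligand charges -2, Ti(IV) ⇒ ion charge 2+.
Anion [Hg…]: ligand charges -3, Hg(II) ⇒ ion charge 1−.
One 2+ cation requires 2 of the 1− anion.

[TiBrF(H2O)4][Hg(C2O4)(NO3)(py)]2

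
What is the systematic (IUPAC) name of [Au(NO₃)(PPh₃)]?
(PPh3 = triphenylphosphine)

nitrato(triphenylphosphine)gold(I)

There is no counter-ion, so the complex is neutral overall.
Ligand charges: 1×triphenylphosphine (neutral), 1×nitrato (-1 each); total -1. So Au + (-1) = 0, giving Au = +1.
Ligands are named alphabetically: nitrato before triphenylphosphine.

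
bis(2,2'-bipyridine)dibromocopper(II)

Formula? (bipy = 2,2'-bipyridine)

[Cu(bipy)2Br2]

Ligands: 2 bromo (Br, -1), 2 2,2'-bipyridine (bipy, neutral). Ligand charge sum = -2.
With Cu in oxidation state +2, the complex ion is [Cu...].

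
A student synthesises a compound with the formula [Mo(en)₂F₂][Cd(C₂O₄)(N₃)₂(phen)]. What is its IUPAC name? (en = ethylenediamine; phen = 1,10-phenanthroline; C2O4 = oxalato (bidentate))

bis(ethylenediamine)difluoromolybdenum(IV) diazidooxalato(1,10-phenanthroline)cadmate(II)

Both ions are complex: the cation is named first with the plain metal name, the anion second with the -ate form; each ion's ligands are alphabetised independently.
Cadmium is always +2 in its complexes; the anion's ligand charges sum to -4, so the complex anion is 2−.
A 1:1 salt means the cation carries the equal and opposite charge, 2+.
Cation: ligand charges sum to -2; for the ion to be 2+, Mo = +4.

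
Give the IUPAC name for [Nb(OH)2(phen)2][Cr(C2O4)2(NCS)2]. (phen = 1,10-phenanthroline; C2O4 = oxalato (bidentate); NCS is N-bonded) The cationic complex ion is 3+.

Both ions are complex: the cation is named first with the plain metal name, the anion second with the -ate form; each ion's ligands are alphabetised independently.
The complex cation is given as 3+; its ligand charges sum to -2, so Nb = +5.
A 1:1 salt means the anion carries the equal and opposite charge, 3−.
Anion: ligand charges sum to -6; for the ion to be 3−, Cr = +3.

dihydroxobis(1,10-phenanthroline)niobium(V) diisothiocyanatodioxalatochromate(III)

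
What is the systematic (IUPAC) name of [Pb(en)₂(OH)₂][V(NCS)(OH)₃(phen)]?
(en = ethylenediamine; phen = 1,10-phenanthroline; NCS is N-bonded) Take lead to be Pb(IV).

Pb is given as +4; the cation's ligand charges sum to -2, so the complex cation is 2+.
A 1:1 salt means the anion carries the equal and opposite charge, 2−.
Anion: ligand charges sum to -4; for the ion to be 2−, V = +2.

bis(ethylenediamine)dihydroxolead(IV) trihydroxoisothiocyanato(1,10-phenanthroline)vanadate(II)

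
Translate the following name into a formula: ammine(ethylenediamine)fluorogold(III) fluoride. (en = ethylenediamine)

Ligands: 1 fluoro (F, -1), 1 ammine (NH3, neutral), 1 ethylenediamine (en, neutral). Ligand charge sum = -1.
With Au in oxidation state +3, the complex ion is [Au...]^2+.
Charge balance with fluoride (-1) requires 1 complex ion per 2 fluoride.

[Au(en)F(NH3)]F2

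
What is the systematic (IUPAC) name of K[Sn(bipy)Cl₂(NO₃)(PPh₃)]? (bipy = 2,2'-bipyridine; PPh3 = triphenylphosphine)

The 1 potassium counter-ion carries a total charge of +1, so each complex ion is 1−.
Ligand charges: 1×nitrato (-1 each), 1×2,2'-bipyridine (neutral), 2×chloro (-1 each), 1×triphenylphosphine (neutral); total -3. So Sn + (-3) = 1−, giving Sn = +2.
The complex ion is anionic, so tin takes the -ate form stannate(II).

potassium (2,2'-bipyridine)dichloronitrato(triphenylphosphine)stannate(II)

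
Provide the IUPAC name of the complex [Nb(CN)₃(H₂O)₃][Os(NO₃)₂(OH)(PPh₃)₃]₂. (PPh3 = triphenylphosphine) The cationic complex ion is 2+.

triaquatricyanoniobium(V) hydroxodinitratotris(triphenylphosphine)osmate(II)

The complex cation is given as 2+; its ligand charges sum to -3, so Nb = +5.
With 2 anions per cation, each anion must be 2/2 = 1−.
Anion: ligand charges sum to -3; for the ion to be 1−, Os = +2.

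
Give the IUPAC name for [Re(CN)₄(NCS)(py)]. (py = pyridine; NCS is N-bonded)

tetracyanoisothiocyanato(pyridine)rhenium(V)

There is no counter-ion, so the complex is neutral overall.
Ligand charges: 1×pyridine (neutral), 1×isothiocyanato (-1 each), 4×cyano (-1 each); total -5. So Re + (-5) = 0, giving Re = +5.
Ligands are named alphabetically: cyano before isothiocyanato before pyridine.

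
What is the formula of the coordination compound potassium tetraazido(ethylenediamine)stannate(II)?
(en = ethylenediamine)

K2[Sn(en)(N3)4]

Ligands: 4 azido (N3, -1), 1 ethylenediamine (en, neutral). Ligand charge sum = -4.
With Sn in oxidation state +2, the complex ion is [Sn...]^2−.
Charge balance with potassium (+1) requires 1 complex ion per 2 potassium.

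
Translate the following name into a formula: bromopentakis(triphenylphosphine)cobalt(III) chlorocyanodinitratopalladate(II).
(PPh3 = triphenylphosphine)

[CoBr(PPh3)5][PdCl(CN)(NO3)2]

Cation [Co…]: ligand charges -1, Co(III) ⇒ ion charge 2+.
Anion [Pd…]: ligand charges -4, Pd(II) ⇒ ion charge 2−.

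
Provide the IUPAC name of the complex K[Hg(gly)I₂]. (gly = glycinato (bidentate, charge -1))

potassium (glycinato)diiodomercurate(II)

The 1 potassium counter-ion carries a total charge of +1, so each complex ion is 1−.
Ligand charges: 2×iodo (-1 each), 1×glycinato (-1 each); total -3. So Hg + (-3) = 1−, giving Hg = +2.
The complex ion is anionic, so mercury takes the -ate form mercurate(II).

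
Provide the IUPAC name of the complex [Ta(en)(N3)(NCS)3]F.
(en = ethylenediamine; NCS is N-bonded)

azido(ethylenediamine)triisothiocyanatotantalum(V) fluoride

The 1 fluoride counter-ion carries a total charge of -1, so each complex ion is 1+.
Ligand charges: 1×ethylenediamine (neutral), 1×azido (-1 each), 3×isothiocyanato (-1 each); total -4. So Ta + (-4) = 1+, giving Ta = +5.
Ligands are named alphabetically: azido before ethylenediamine before isothiocyanato.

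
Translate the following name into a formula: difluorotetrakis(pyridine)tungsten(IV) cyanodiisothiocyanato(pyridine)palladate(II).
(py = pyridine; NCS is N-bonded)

Cation [W…]: ligand charges -2, W(IV) ⇒ ion charge 2+.
Anion [Pd…]: ligand charges -3, Pd(II) ⇒ ion charge 1−.

[WF2(py)4][Pd(CN)(NCS)2(py)]2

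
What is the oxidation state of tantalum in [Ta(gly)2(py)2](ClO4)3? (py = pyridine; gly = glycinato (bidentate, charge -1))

+5

3 perchlorate outside the brackets (-1 each) → the complex ion is 3+.
Ligand charges: 2×py neutral; 2×gly = -2; sum -2.
Ta + (-2) = 3+ ⇒ Ta is +5.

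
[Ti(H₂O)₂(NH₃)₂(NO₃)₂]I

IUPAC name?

diamminediaquadinitratotitanium(III) iodide

The 1 iodide counter-ion carries a total charge of -1, so each complex ion is 1+.
Ligand charges: 2×ammine (neutral), 2×nitrato (-1 each), 2×aqua (neutral); total -2. So Ti + (-2) = 1+, giving Ti = +3.
Ligands are named alphabetically: ammine before aqua before nitrato.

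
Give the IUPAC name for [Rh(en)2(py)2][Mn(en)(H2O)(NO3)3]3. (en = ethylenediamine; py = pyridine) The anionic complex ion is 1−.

The complex anion is given as 1−; its ligand charges sum to -3, so Mn = +2.
With 3 anions per cation, the cation must be 3×1 = 3+.
Cation: ligand charges sum to 0; for the ion to be 3+, Rh = +3.

bis(ethylenediamine)bis(pyridine)rhodium(III) aqua(ethylenediamine)trinitratomanganate(II)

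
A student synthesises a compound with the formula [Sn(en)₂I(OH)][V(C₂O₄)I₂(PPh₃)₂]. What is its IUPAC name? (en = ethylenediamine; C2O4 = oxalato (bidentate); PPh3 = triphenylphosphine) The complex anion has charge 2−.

Both ions are complex: the cation is named first with the plain metal name, the anion second with the -ate form; each ion's ligands are alphabetised independently.
The complex anion is given as 2−; its ligand charges sum to -4, so V = +2.
A 1:1 salt means the cation carries the equal and opposite charge, 2+.
Cation: ligand charges sum to -2; for the ion to be 2+, Sn = +4.

bis(ethylenediamine)hydroxoiodotin(IV) diiodooxalatobis(triphenylphosphine)vanadate(II)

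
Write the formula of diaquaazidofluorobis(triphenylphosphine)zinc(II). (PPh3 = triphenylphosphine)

Ligands: 2 triphenylphosphine (PPh3, neutral), 1 azido (N3, -1), 1 fluoro (F, -1), 2 aqua (H2O, neutral). Ligand charge sum = -2.
With Zn in oxidation state +2, the complex ion is [Zn...].

[ZnF(H2O)2(N3)(PPh3)2]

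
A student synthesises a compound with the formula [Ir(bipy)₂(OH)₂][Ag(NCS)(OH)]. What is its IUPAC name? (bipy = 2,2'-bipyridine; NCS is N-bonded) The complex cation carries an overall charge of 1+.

Both ions are complex: the cation is named first with the plain metal name, the anion second with the -ate form; each ion's ligands are alphabetised independently.
The complex cation is given as 1+; its ligand charges sum to -2, so Ir = +3.
A 1:1 salt means the anion carries the equal and opposite charge, 1−.
Anion: ligand charges sum to -2; for the ion to be 1−, Ag = +1.

bis(2,2'-bipyridine)dihydroxoiridium(III) hydroxoisothiocyanatoargentate(I)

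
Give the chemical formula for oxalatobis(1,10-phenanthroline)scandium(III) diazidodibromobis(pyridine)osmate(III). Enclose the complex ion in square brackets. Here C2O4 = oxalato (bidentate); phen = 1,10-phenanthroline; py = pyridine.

Cation [Sc…]: ligand charges -2, Sc(III) ⇒ ion charge 1+.
Anion [Os…]: ligand charges -4, Os(III) ⇒ ion charge 1−.
One 1+ cation balances one 1− anion.

[Sc(C2O4)(phen)2][OsBr2(N3)2(py)2]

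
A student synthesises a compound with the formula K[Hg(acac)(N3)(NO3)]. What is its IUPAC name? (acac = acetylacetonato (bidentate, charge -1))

potassium (acetylacetonato)azidonitratomercurate(II)

The 1 potassium counter-ion carries a total charge of +1, so each complex ion is 1−.
Ligand charges: 1×azido (-1 each), 1×acetylacetonato (-1 each), 1×nitrato (-1 each); total -3. So Hg + (-3) = 1−, giving Hg = +2.
Ligands are named alphabetically: acetylacetonato before azido before nitrato.
The complex ion is anionic, so mercury takes the -ate form mercurate(II).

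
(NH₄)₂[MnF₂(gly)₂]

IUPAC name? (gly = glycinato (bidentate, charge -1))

The 2 ammonium counter-ions carry a total charge of +2, so each complex ion is 2−.
Ligand charges: 2×fluoro (-1 each), 2×glycinato (-1 each); total -4. So Mn + (-4) = 2−, giving Mn = +2.
Ligands are named alphabetically: fluoro before glycinato.
The complex ion is anionic, so manganese takes the -ate form manganate(II).

ammonium difluorobis(glycinato)manganate(II)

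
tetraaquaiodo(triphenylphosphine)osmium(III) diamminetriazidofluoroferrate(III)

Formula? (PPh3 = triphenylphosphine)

Cation [Os…]: ligand charges -1, Os(III) ⇒ ion charge 2+.
Anion [Fe…]: ligand charges -4, Fe(III) ⇒ ion charge 1−.

[Os(H2O)4I(PPh3)][FeF(N3)3(NH3)2]2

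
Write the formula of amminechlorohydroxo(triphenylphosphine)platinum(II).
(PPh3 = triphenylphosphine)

[PtCl(NH3)(OH)(PPh3)]

Ligands: 1 triphenylphosphine (PPh3, neutral), 1 hydroxo (OH, -1), 1 ammine (NH3, neutral), 1 chloro (Cl, -1). Ligand charge sum = -2.
With Pt in oxidation state +2, the complex ion is [Pt...].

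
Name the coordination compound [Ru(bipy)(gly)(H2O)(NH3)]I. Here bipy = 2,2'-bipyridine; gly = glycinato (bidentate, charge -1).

ammineaqua(2,2'-bipyridine)(glycinato)ruthenium(II) iodide

The 1 iodide counter-ion carries a total charge of -1, so each complex ion is 1+.
Ligand charges: 1×2,2'-bipyridine (neutral), 1×glycinato (-1 each), 1×ammine (neutral), 1×aqua (neutral); total -1. So Ru + (-1) = 1+, giving Ru = +2.
Ligands are named alphabetically: ammine before aqua before bipyridine before glycinato.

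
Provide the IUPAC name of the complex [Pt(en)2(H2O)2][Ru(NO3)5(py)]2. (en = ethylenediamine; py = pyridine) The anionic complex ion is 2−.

diaquabis(ethylenediamine)platinum(IV) pentanitrato(pyridine)ruthenate(III)

Both ions are complex: the cation is named first with the plain metal name, the anion second with the -ate form; each ion's ligands are alphabetised independently.
The complex anion is given as 2−; its ligand charges sum to -5, so Ru = +3.
With 2 anions per cation, the cation must be 2×2 = 4+.
Cation: ligand charges sum to 0; for the ion to be 4+, Pt = +4.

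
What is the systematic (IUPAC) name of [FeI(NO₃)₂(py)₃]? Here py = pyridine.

iododinitratotris(pyridine)iron(III)

There is no counter-ion, so the complex is neutral overall.
Ligand charges: 1×iodo (-1 each), 2×nitrato (-1 each), 3×pyridine (neutral); total -3. So Fe + (-3) = 0, giving Fe = +3.
Ligands are named alphabetically: iodo before nitrato before pyridine.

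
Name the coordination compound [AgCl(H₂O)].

There is no counter-ion, so the complex is neutral overall.
Ligand charges: 1×aqua (neutral), 1×chloro (-1 each); total -1. So Ag + (-1) = 0, giving Ag = +1.
Ligands are named alphabetically: aqua before chloro.

aquachlorosilver(I)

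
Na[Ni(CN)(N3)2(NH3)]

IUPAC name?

sodium amminediazidocyanonickelate(II)

The 1 sodium counter-ion carries a total charge of +1, so each complex ion is 1−.
Ligand charges: 1×ammine (neutral), 2×azido (-1 each), 1×cyano (-1 each); total -3. So Ni + (-3) = 1−, giving Ni = +2.
The complex ion is anionic, so nickel takes the -ate form nickelate(II).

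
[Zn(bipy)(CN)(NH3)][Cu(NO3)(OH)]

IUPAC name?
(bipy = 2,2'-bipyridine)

ammine(2,2'-bipyridine)cyanozinc(II) hydroxonitratocuprate(I)

Both ions are complex: the cation is named first with the plain metal name, the anion second with the -ate form; each ion's ligands are alphabetised independently.
Zinc is always +2 in its complexes; the cation's ligand charges sum to -1, so the complex cation is 1+.
A 1:1 salt means the anion carries the equal and opposite charge, 1−.
Anion: ligand charges sum to -2; for the ion to be 1−, Cu = +1.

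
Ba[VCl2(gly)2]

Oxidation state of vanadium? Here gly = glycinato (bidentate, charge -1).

1 barium outside the brackets (+2 each) → the complex ion is 2−.
Ligand charges: 2×gly = -2; 2×Cl = -2; sum -4.
V + (-4) = 2− ⇒ V is +2.

+2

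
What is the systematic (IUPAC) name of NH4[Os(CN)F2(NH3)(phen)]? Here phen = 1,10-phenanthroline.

The 1 ammonium counter-ion carries a total charge of +1, so each complex ion is 1−.
Ligand charges: 1×ammine (neutral), 1×cyano (-1 each), 1×1,10-phenanthroline (neutral), 2×fluoro (-1 each); total -3. So Os + (-3) = 1−, giving Os = +2.
Ligands are named alphabetically: ammine before cyano before fluoro before phenanthroline.
The complex ion is anionic, so osmium takes the -ate form osmate(II).

ammonium amminecyanodifluoro(1,10-phenanthroline)osmate(II)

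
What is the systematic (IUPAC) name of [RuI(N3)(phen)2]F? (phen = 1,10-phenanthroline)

The 1 fluoride counter-ion carries a total charge of -1, so each complex ion is 1+.
Ligand charges: 1×azido (-1 each), 1×iodo (-1 each), 2×1,10-phenanthroline (neutral); total -2. So Ru + (-2) = 1+, giving Ru = +3.
Ligands are named alphabetically: azido before iodo before phenanthroline.

azidoiodobis(1,10-phenanthroline)ruthenium(III) fluoride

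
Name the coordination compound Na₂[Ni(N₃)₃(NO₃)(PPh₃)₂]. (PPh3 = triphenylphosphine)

sodium triazidonitratobis(triphenylphosphine)nickelate(II)

The 2 sodium counter-ions carry a total charge of +2, so each complex ion is 2−.
Ligand charges: 3×azido (-1 each), 2×triphenylphosphine (neutral), 1×nitrato (-1 each); total -4. So Ni + (-4) = 2−, giving Ni = +2.
Ligands are named alphabetically: azido before nitrato before triphenylphosphine.
The complex ion is anionic, so nickel takes the -ate form nickelate(II).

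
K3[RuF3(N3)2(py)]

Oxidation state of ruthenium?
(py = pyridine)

3 potassium outside the brackets (+1 each) → the complex ion is 3−.
Ligand charges: 2×N3 = -2; 3×F = -3; 1×py neutral; sum -5.
Ru + (-5) = 3− ⇒ Ru is +2.

+2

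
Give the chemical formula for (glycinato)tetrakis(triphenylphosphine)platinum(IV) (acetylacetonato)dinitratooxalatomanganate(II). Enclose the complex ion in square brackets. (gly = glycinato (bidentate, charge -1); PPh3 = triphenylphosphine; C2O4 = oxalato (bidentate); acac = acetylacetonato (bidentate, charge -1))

Cation [Pt…]: ligand charges -1, Pt(IV) ⇒ ion charge 3+.
Anion [Mn…]: ligand charges -5, Mn(II) ⇒ ion charge 3−.
One 3+ cation balances one 3− anion.

[Pt(gly)(PPh3)4][Mn(acac)(C2O4)(NO3)2]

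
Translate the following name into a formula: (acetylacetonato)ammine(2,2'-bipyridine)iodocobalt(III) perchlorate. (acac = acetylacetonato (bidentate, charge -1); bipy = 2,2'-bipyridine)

Ligands: 1 ammine (NH3, neutral), 1 iodo (I, -1), 1 acetylacetonato (acac, -1), 1 2,2'-bipyridine (bipy, neutral). Ligand charge sum = -2.
With Co in oxidation state +3, the complex ion is [Co...]^1+.
Charge balance with perchlorate (-1) requires 1 complex ion per 1 perchlorate.

[Co(acac)(bipy)I(NH3)]ClO4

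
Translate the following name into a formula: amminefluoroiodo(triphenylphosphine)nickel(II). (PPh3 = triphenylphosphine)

Ligands: 1 fluoro (F, -1), 1 triphenylphosphine (PPh3, neutral), 1 iodo (I, -1), 1 ammine (NH3, neutral). Ligand charge sum = -2.
With Ni in oxidation state +2, the complex ion is [Ni...].

[NiFI(NH3)(PPh3)]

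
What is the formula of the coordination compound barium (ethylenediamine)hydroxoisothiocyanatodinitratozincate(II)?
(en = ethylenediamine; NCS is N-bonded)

Ligands: 1 ethylenediamine (en, neutral), 1 hydroxo (OH, -1), 1 isothiocyanato (NCS, -1), 2 nitrato (NO3, -1). Ligand charge sum = -4.
With Zn in oxidation state +2, the complex ion is [Zn...]^2−.
Charge balance with barium (+2) requires 1 complex ion per 1 barium.

Ba[Zn(en)(NCS)(NO3)2(OH)]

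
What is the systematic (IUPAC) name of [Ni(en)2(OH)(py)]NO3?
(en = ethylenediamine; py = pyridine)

The 1 nitrate counter-ion carries a total charge of -1, so each complex ion is 1+.
Ligand charges: 2×ethylenediamine (neutral), 1×hydroxo (-1 each), 1×pyridine (neutral); total -1. So Ni + (-1) = 1+, giving Ni = +2.
Ligands are named alphabetically: ethylenediamine before hydroxo before pyridine.

bis(ethylenediamine)hydroxo(pyridine)nickel(II) nitrate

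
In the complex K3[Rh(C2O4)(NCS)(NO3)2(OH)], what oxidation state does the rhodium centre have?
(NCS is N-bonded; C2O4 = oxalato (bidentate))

+3

3 potassium outside the brackets (+1 each) → the complex ion is 3−.
Ligand charges: 1×NCS = -1; 1×OH = -1; 1×C2O4 = -2; 2×NO3 = -2; sum -6.
Rh + (-6) = 3− ⇒ Rh is +3.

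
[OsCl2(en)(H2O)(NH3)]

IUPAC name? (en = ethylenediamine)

There is no counter-ion, so the complex is neutral overall.
Ligand charges: 1×aqua (neutral), 2×chloro (-1 each), 1×ammine (neutral), 1×ethylenediamine (neutral); total -2. So Os + (-2) = 0, giving Os = +2.
Ligands are named alphabetically: ammine before aqua before chloro before ethylenediamine.

ammineaquadichloro(ethylenediamine)osmium(II)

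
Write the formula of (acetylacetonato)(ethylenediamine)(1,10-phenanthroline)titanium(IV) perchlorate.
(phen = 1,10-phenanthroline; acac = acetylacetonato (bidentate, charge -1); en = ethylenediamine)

[Ti(acac)(en)(phen)](ClO4)3

Ligands: 1 1,10-phenanthroline (phen, neutral), 1 acetylacetonato (acac, -1), 1 ethylenediamine (en, neutral). Ligand charge sum = -1.
Charge balance with perchlorate (-1) requires 1 complex ion per 3 perchlorate.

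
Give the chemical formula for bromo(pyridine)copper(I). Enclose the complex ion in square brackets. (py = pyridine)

Ligands: 1 pyridine (py, neutral), 1 bromo (Br, -1). Ligand charge sum = -1.
With Cu in oxidation state +1, the complex ion is [Cu...].

[CuBr(py)]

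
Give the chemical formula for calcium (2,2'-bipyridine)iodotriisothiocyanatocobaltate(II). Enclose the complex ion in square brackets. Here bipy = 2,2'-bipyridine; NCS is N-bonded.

Ligands: 1 2,2'-bipyridine (bipy, neutral), 3 isothiocyanato (NCS, -1), 1 iodo (I, -1). Ligand charge sum = -4.
Charge balance with calcium (+2) requires 1 complex ion per 1 calcium.

Ca[Co(bipy)I(NCS)3]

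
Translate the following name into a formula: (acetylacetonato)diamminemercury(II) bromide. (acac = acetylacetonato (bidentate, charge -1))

[Hg(acac)(NH3)2]Br

Ligands: 2 ammine (NH3, neutral), 1 acetylacetonato (acac, -1). Ligand charge sum = -1.
With Hg in oxidation state +2, the complex ion is [Hg...]^1+.
Charge balance with bromide (-1) requires 1 complex ion per 1 bromide.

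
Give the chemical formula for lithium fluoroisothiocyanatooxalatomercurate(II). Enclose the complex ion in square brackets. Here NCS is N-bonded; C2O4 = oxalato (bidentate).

Li2[Hg(C2O4)F(NCS)]

Ligands: 1 isothiocyanato (NCS, -1), 1 oxalato (C2O4, -2), 1 fluoro (F, -1). Ligand charge sum = -4.
With Hg in oxidation state +2, the complex ion is [Hg...]^2−.
Charge balance with lithium (+1) requires 1 complex ion per 2 lithium.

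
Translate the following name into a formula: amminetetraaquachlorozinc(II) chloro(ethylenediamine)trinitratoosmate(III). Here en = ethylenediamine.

[ZnCl(H2O)4(NH3)][OsCl(en)(NO3)3]

Cation [Zn…]: ligand charges -1, Zn(II) ⇒ ion charge 1+.
Anion [Os…]: ligand charges -4, Os(III) ⇒ ion charge 1−.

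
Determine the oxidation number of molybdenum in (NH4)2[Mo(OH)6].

2 ammonium outside the brackets (+1 each) → the complex ion is 2−.
Ligand charges: 6×OH = -6; sum -6.
Mo + (-6) = 2− ⇒ Mo is +4.

+4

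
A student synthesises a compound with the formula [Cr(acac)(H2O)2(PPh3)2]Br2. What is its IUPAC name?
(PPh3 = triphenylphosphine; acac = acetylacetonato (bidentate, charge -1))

(acetylacetonato)diaquabis(triphenylphosphine)chromium(III) bromide

The 2 bromide counter-ions carry a total charge of -2, so each complex ion is 2+.
Ligand charges: 2×triphenylphosphine (neutral), 2×aqua (neutral), 1×acetylacetonato (-1 each); total -1. So Cr + (-1) = 2+, giving Cr = +3.
Ligands are named alphabetically: acetylacetonato before aqua before triphenylphosphine.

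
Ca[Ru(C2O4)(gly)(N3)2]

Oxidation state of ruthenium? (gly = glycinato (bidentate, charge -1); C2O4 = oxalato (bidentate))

+3

1 calcium outside the brackets (+2 each) → the complex ion is 2−.
Ligand charges: 2×N3 = -2; 1×gly = -1; 1×C2O4 = -2; sum -5.
Ru + (-5) = 2− ⇒ Ru is +3.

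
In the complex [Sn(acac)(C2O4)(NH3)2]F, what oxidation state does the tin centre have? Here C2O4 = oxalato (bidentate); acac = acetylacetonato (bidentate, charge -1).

+4

1 fluoride outside the brackets (-1 each) → the complex ion is 1+.
Ligand charges: 1×C2O4 = -2; 1×acac = -1; 2×NH3 neutral; sum -3.
Sn + (-3) = 1+ ⇒ Sn is +4.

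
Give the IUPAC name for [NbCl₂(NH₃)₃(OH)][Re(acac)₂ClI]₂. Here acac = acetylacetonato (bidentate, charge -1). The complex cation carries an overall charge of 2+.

Both ions are complex: the cation is named first with the plain metal name, the anion second with the -ate form; each ion's ligands are alphabetised independently.
The complex cation is given as 2+; its ligand charges sum to -3, so Nb = +5.
With 2 anions per cation, each anion must be 2/2 = 1−.
Anion: ligand charges sum to -4; for the ion to be 1−, Re = +3.

triamminedichlorohydroxoniobium(V) bis(acetylacetonato)chloroiodorhenate(III)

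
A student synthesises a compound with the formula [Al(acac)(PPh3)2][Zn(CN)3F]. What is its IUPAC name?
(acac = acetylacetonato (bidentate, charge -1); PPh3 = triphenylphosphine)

Both ions are complex: the cation is named first with the plain metal name, the anion second with the -ate form; each ion's ligands are alphabetised independently.
Aluminium is always +3 in its complexes; the cation's ligand charges sum to -1, so the complex cation is 2+.
A 1:1 salt means the anion carries the equal and opposite charge, 2−.
Anion: ligand charges sum to -4; for the ion to be 2−, Zn = +2.

(acetylacetonato)bis(triphenylphosphine)aluminium(III) tricyanofluorozincate(II)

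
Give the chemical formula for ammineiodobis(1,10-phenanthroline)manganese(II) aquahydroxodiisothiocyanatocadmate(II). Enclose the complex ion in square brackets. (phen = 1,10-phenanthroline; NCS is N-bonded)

[MnI(NH3)(phen)2][Cd(H2O)(NCS)2(OH)]

Cation [Mn…]: ligand charges -1, Mn(II) ⇒ ion charge 1+.
Anion [Cd…]: ligand charges -3, Cd(II) ⇒ ion charge 1−.
One 1+ cation balances one 1− anion.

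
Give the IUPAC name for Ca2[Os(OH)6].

calcium hexahydroxoosmate(II)

The 2 calcium counter-ions carry a total charge of +4, so each complex ion is 4−.
Ligand charges: 6×hydroxo (-1 each); total -6. So Os + (-6) = 4−, giving Os = +2.
The complex ion is anionic, so osmium takes the -ate form osmate(II).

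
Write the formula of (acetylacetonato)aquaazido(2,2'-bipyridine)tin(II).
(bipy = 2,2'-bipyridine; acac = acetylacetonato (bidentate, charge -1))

[Sn(acac)(bipy)(H2O)(N3)]

Ligands: 1 2,2'-bipyridine (bipy, neutral), 1 azido (N3, -1), 1 acetylacetonato (acac, -1), 1 aqua (H2O, neutral). Ligand charge sum = -2.
With Sn in oxidation state +2, the complex ion is [Sn...].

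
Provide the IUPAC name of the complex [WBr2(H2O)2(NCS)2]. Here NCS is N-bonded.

There is no counter-ion, so the complex is neutral overall.
Ligand charges: 2×aqua (neutral), 2×isothiocyanato (-1 each), 2×bromo (-1 each); total -4. So W + (-4) = 0, giving W = +4.
Ligands are named alphabetically: aqua before bromo before isothiocyanato.

diaquadibromodiisothiocyanatotungsten(IV)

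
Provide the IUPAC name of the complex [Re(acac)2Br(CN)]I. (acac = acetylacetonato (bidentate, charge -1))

The 1 iodide counter-ion carries a total charge of -1, so each complex ion is 1+.
Ligand charges: 1×bromo (-1 each), 1×cyano (-1 each), 2×acetylacetonato (-1 each); total -4. So Re + (-4) = 1+, giving Re = +5.
Ligands are named alphabetically: acetylacetonato before bromo before cyano.

bis(acetylacetonato)bromocyanorhenium(V) iodide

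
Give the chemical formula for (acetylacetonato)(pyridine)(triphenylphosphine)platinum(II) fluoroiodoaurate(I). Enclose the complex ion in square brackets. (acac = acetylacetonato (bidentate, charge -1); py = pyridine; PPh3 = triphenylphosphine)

[Pt(acac)(PPh3)(py)][AuFI]

Cation [Pt…]: ligand charges -1, Pt(II) ⇒ ion charge 1+.
Anion [Au…]: ligand charges -2, Au(I) ⇒ ion charge 1−.
One 1+ cation balances one 1− anion.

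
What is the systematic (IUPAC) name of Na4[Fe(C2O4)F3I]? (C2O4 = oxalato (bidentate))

The 4 sodium counter-ions carry a total charge of +4, so each complex ion is 4−.
Ligand charges: 1×oxalato (-2 each), 3×fluoro (-1 each), 1×iodo (-1 each); total -6. So Fe + (-6) = 4−, giving Fe = +2.
Ligands are named alphabetically: fluoro before iodo before oxalato.
The complex ion is anionic, so iron takes the -ate form ferrate(II).

sodium trifluoroiodooxalatoferrate(II)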